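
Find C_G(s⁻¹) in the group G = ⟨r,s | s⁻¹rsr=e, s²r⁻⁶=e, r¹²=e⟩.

⟨s⁻¹⟩ ⊆ C_G(s⁻¹) since powers of s⁻¹ commute with s⁻¹; so |C_G(s⁻¹)| ≥ |⟨s⁻¹⟩| = 4.
By orbit–stabilizer, |C_G(s⁻¹)| = |G| / |conj. class of s⁻¹| = 24 / 6 = 4.
The 4 elements commuting with s⁻¹ are {e, r⁶, s, s⁻¹}.

Answer: {e, r⁶, s, s⁻¹}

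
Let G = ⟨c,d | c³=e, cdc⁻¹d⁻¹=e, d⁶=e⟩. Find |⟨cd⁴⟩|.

|⟨cd⁴⟩| equals the order of cd⁴. Compute successive powers until reaching e:
  (cd⁴)¹ = cd⁴, (cd⁴)² = c²d², (cd⁴)³ = e.
The smallest positive k with (cd⁴)ᵏ = e is 3, so |⟨cd⁴⟩| = 3.

Answer: 3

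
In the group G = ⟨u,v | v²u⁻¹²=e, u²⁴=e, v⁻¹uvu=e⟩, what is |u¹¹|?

Compute successive powers until reaching e:
  (u¹¹)¹ = u¹¹, (u¹¹)² = u²², (u¹¹)³ = u⁹, (u¹¹)⁴ = u²⁰, (u¹¹)⁵ = u⁷, (u¹¹)⁶ = u¹⁸, (u¹¹)⁷ = u⁵, (u¹¹)⁸ = u¹⁶, (u¹¹)⁹ = u³, (u¹¹)¹⁰ = u¹⁴, (u¹¹)¹¹ = u, (u¹¹)¹² = u¹², (u¹¹)¹³ = u²³, (u¹¹)¹⁴ = u¹⁰, (u¹¹)¹⁵ = u²¹, (u¹¹)¹⁶ = u⁸, (u¹¹)¹⁷ = u¹⁹, (u¹¹)¹⁸ = u⁶, (u¹¹)¹⁹ = u¹⁷, (u¹¹)²⁰ = u⁴, (u¹¹)²¹ = u¹⁵, (u¹¹)²² = u², (u¹¹)²³ = u¹³, (u¹¹)²⁴ = e.
The smallest positive k with (u¹¹)ᵏ = e is 24.

Answer: 24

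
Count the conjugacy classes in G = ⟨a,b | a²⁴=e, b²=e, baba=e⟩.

The conjugacy classes (representative and size) are:
  [e] (size 1), [a²³] (size 2), [a²] (size 2), [a³] (size 2), [a²⁰] (size 2), [a¹⁹] (size 2), [a⁶] (size 2), [a⁷] (size 2), [a⁸] (size 2), [a⁹] (size 2), [a¹⁴] (size 2), [a¹¹] (size 2), [a¹²] (size 1), [a⁴b] (size 12), [a⁵b] (size 12).
Class equation: 1 + 2 + 2 + 2 + 2 + 2 + 2 + 2 + 2 + 2 + 2 + 2 + 1 + 12 + 12 = 48 = |G|. So G has 15 conjugacy classes.

Answer: 15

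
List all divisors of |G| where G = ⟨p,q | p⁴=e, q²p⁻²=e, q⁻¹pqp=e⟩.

|G| = 8 = 2³. By Lagrange's theorem the order of any subgroup divides 8; the divisors of 8 are 1, 2, 4, 8.

Answer: 1, 2, 4, 8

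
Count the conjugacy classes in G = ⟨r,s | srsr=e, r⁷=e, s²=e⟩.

The conjugacy classes (representative and size) are:
  [e] (size 1), [r⁶] (size 2), [r⁵] (size 2), [r⁴] (size 2), [rs] (size 7).
Class equation: 1 + 2 + 2 + 2 + 7 = 14 = |G|. So G has 5 conjugacy classes.

Answer: 5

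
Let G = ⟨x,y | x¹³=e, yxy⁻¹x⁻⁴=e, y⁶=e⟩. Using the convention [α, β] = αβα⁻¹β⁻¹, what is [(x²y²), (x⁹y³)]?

[(x²y²), (x⁹y³)] = (x²y²)·(x⁹y³)·(x²y²)⁻¹·(x⁹y³)⁻¹.
  (x²y²) · (x⁹y³) = x³y⁵
  (x³y⁵) · (x⁸y⁴) = x⁵y³
  (x⁵y³) · (x⁹y³) = x⁹

Answer: x⁹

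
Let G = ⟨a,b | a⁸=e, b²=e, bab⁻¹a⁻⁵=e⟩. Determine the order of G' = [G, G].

G' = [G, G] is generated by all commutators. The generator-pair commutators are: [a, b] = a⁴.
The subgroup they normally generate is {e, a⁴}, of order 2.
Check: |G/G'| = 16/2 = 8 is the order of the abelianisation.

Answer: 2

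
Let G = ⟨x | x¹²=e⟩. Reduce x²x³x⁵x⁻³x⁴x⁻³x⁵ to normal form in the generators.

Multiply left to right, reducing at each step:
  (x²) · x³ = x⁵
  (x⁵) · x⁵ = x¹⁰
  (x¹⁰) · x⁻³ = x⁷
  (x⁷) · x⁴ = x¹¹
  (x¹¹) · x⁻³ = x⁸
  (x⁸) · x⁵ = x

Answer: x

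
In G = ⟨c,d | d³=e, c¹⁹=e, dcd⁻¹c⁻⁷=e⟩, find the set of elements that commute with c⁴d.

⟨c⁴d⟩ ⊆ C_G(c⁴d) since powers of c⁴d commute with c⁴d; so |C_G(c⁴d)| ≥ |⟨c⁴d⟩| = 3.
By orbit–stabilizer, |C_G(c⁴d)| = |G| / |conj. class of c⁴d| = 57 / 19 = 3.
The 3 elements commuting with c⁴d are {e, c⁴d, c¹³d²}.

Answer: {e, c⁴d, c¹³d²}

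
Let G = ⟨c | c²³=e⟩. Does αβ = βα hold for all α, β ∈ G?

G has a single generator, so G is cyclic and hence abelian.

Answer: Yes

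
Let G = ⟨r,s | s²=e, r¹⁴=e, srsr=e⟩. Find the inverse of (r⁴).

The order of (r⁴) is 7 (smallest k with (r⁴)ᵏ = e), so (r⁴)⁻¹ = (r⁴)⁶ = r¹⁰.
Check: (r⁴) · (r¹⁰) → (r⁴) · r¹⁰ = e, giving e as required.

Answer: r¹⁰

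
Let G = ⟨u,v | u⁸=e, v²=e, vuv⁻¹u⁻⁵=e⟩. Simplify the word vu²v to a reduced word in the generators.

Multiply left to right, reducing at each step:
  v · u² = u²v
  (u²v) · v = u²

Answer: u²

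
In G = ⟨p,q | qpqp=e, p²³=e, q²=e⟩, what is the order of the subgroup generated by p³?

|⟨p³⟩| equals the order of p³. Compute successive powers until reaching e:
  (p³)¹ = p³, (p³)² = p⁶, (p³)³ = p⁹, (p³)⁴ = p¹², (p³)⁵ = p¹⁵, (p³)⁶ = p¹⁸, (p³)⁷ = p²¹, (p³)⁸ = p, (p³)⁹ = p⁴, (p³)¹⁰ = p⁷, (p³)¹¹ = p¹⁰, (p³)¹² = p¹³, (p³)¹³ = p¹⁶, (p³)¹⁴ = p¹⁹, (p³)¹⁵ = p²², (p³)¹⁶ = p², (p³)¹⁷ = p⁵, (p³)¹⁸ = p⁸, (p³)¹⁹ = p¹¹, (p³)²⁰ = p¹⁴, (p³)²¹ = p¹⁷, (p³)²² = p²⁰, (p³)²³ = e.
The smallest positive k with (p³)ᵏ = e is 23, so |⟨p³⟩| = 23.

Answer: 23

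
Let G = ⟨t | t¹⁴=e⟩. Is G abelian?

G has a single generator, so G is cyclic and hence abelian.

Answer: Yes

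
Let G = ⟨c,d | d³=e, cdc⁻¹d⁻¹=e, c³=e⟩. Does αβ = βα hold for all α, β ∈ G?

Each pair of generators commutes: c·d = cd = d·c. Since the generators pairwise commute, every element of G commutes with every other, so G is abelian.

Answer: Yes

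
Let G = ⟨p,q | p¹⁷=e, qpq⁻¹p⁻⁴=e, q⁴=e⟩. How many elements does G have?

Enumerate words in the generators, reducing via the relations: the distinct elements are
  {e, p, q, pq, p², p³, p⁴, p⁵, p⁶, p⁷, p⁸, p⁹, q², q³, pq², pq³, p²q, p³q, p¹², p¹³, p¹¹, p¹⁰, p¹⁴, p¹⁵, p¹⁶, p⁴q, p⁵q, p⁶q, p⁷q, p⁸q, p⁹q, p²q², p²q³, p³q², p³q³, p¹²q, p¹³q, p¹¹q, p¹⁰q, p¹⁴q, p¹⁵q, p¹⁶q, p⁴q², p⁴q³, p⁵q², p⁵q³, p⁶q², p⁶q³, p⁷q², p⁷q³, p⁸q², p⁸q³, p⁹q², p⁹q³, p¹²q², p¹²q³, p¹³q², p¹³q³, p¹¹q², p¹¹q³, p¹⁰q², p¹⁰q³, p¹⁴q², p¹⁴q³, p¹⁵q², p¹⁵q³, p¹⁶q², p¹⁶q³}.
No further products give new elements, so |G| = 68.

Answer: 68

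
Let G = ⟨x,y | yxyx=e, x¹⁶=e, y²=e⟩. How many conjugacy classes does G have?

The conjugacy classes (representative and size) are:
  [e] (size 1), [x¹⁵] (size 2), [x²] (size 2), [x³] (size 2), [x¹²] (size 2), [x⁵] (size 2), [x⁶] (size 2), [x⁷] (size 2), [x⁸] (size 1), [x²y] (size 8), [x¹⁵y] (size 8).
Class equation: 1 + 2 + 2 + 2 + 2 + 2 + 2 + 2 + 1 + 8 + 8 = 32 = |G|. So G has 11 conjugacy classes.

Answer: 11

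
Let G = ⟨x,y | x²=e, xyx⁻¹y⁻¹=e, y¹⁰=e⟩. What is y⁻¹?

The order of y is 10 (smallest k with yᵏ = e), so y⁻¹ = y⁹ = y⁹.
Check: y · (y⁹) → y · y⁹ = e, giving e as required.

Answer: y⁹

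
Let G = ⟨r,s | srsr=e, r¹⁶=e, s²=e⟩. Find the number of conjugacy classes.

The conjugacy classes (representative and size) are:
  [e] (size 1), [r¹⁵] (size 2), [r²] (size 2), [r³] (size 2), [r¹²] (size 2), [r⁵] (size 2), [r⁶] (size 2), [r⁷] (size 2), [r⁸] (size 1), [r²s] (size 8), [r¹⁵s] (size 8).
Class equation: 1 + 2 + 2 + 2 + 2 + 2 + 2 + 2 + 1 + 8 + 8 = 32 = |G|. So G has 11 conjugacy classes.

Answer: 11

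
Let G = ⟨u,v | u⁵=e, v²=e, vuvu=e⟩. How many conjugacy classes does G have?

The conjugacy classes (representative and size) are:
  [e] (size 1), [u] (size 2), [u²] (size 2), [v] (size 5).
Class equation: 1 + 2 + 2 + 5 = 10 = |G|. So G has 4 conjugacy classes.

Answer: 4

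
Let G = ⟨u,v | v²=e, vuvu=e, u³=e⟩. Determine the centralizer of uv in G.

⟨uv⟩ ⊆ C_G(uv) since powers of uv commute with uv; so |C_G(uv)| ≥ |⟨uv⟩| = 2.
By orbit–stabilizer, |C_G(uv)| = |G| / |conj. class of uv| = 6 / 3 = 2.
The 2 elements commuting with uv are {e, uv}.

Answer: {e, uv}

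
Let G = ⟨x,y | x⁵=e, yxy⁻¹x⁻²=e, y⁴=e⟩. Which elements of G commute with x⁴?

⟨x⁴⟩ ⊆ C_G(x⁴) since powers of x⁴ commute with x⁴; so |C_G(x⁴)| ≥ |⟨x⁴⟩| = 5.
By orbit–stabilizer, |C_G(x⁴)| = |G| / |conj. class of x⁴| = 20 / 4 = 5.
The 5 elements commuting with x⁴ are {e, x, x², x³, x⁴}.

Answer: {e, x, x², x³, x⁴}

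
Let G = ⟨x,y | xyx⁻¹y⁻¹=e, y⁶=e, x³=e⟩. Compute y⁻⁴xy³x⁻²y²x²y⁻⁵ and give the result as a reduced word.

Multiply left to right, reducing at each step:
  (y²) · x = xy²
  (xy²) · y³ = xy⁵
  (xy⁵) · x⁻² = x²y⁵
  (x²y⁵) · y² = x²y
  (x²y) · x² = xy
  (xy) · y⁻⁵ = xy²

Answer: xy²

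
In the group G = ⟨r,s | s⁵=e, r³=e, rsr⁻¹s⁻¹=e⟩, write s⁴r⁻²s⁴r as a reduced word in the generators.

Multiply left to right, reducing at each step:
  (s⁴) · r⁻² = rs⁴
  (rs⁴) · s⁴ = rs³
  (rs³) · r = r²s³

Answer: r²s³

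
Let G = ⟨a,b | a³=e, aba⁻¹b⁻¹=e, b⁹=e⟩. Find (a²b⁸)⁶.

Compute successive powers of (a²b⁸), reducing at each step:
  (a²b⁸)²: (a²b⁸) · a² = ab⁸;   (ab⁸) · b⁸ = ab⁷
  (a²b⁸)³: (ab⁷) · a² = b⁷;   (b⁷) · b⁸ = b⁶
  (a²b⁸)⁴: (b⁶) · a² = a²b⁶;   (a²b⁶) · b⁸ = a²b⁵
  (a²b⁸)⁵: (a²b⁵) · a² = ab⁵;   (ab⁵) · b⁸ = ab⁴
  (a²b⁸)⁶: (ab⁴) · a² = b⁴;   (b⁴) · b⁸ = b³

Answer: b³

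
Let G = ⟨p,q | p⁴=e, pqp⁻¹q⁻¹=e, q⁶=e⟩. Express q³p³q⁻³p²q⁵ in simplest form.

Multiply left to right, reducing at each step:
  (q³) · p³ = p³q³
  (p³q³) · q⁻³ = p³
  (p³) · p² = p
  p · q⁵ = pq⁵

Answer: pq⁵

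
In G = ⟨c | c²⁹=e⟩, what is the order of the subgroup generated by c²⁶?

|⟨c²⁶⟩| equals the order of c²⁶. Compute successive powers until reaching e:
  (c²⁶)¹ = c²⁶, (c²⁶)² = c²³, (c²⁶)³ = c²⁰, (c²⁶)⁴ = c¹⁷, (c²⁶)⁵ = c¹⁴, (c²⁶)⁶ = c¹¹, (c²⁶)⁷ = c⁸, (c²⁶)⁸ = c⁵, (c²⁶)⁹ = c², (c²⁶)¹⁰ = c²⁸, (c²⁶)¹¹ = c²⁵, (c²⁶)¹² = c²², (c²⁶)¹³ = c¹⁹, (c²⁶)¹⁴ = c¹⁶, (c²⁶)¹⁵ = c¹³, (c²⁶)¹⁶ = c¹⁰, (c²⁶)¹⁷ = c⁷, (c²⁶)¹⁸ = c⁴, (c²⁶)¹⁹ = c, (c²⁶)²⁰ = c²⁷, (c²⁶)²¹ = c²⁴, (c²⁶)²² = c²¹, (c²⁶)²³ = c¹⁸, (c²⁶)²⁴ = c¹⁵, (c²⁶)²⁵ = c¹², (c²⁶)²⁶ = c⁹, (c²⁶)²⁷ = c⁶, (c²⁶)²⁸ = c³, (c²⁶)²⁹ = e.
The smallest positive k with (c²⁶)ᵏ = e is 29, so |⟨c²⁶⟩| = 29.

Answer: 29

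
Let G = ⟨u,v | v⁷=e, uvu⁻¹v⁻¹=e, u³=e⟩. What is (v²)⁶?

Compute successive powers of (v²), reducing at each step:
  (v²)²: (v²) · v² = v⁴
  (v²)³: (v⁴) · v² = v⁶
  (v²)⁴: (v⁶) · v² = v
  (v²)⁵: v · v² = v³
  (v²)⁶: (v³) · v² = v⁵

Answer: v⁵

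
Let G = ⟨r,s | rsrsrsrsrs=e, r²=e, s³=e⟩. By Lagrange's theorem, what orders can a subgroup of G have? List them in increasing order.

|G| = 60 = 2² · 3 · 5. By Lagrange's theorem the order of any subgroup divides 60; the divisors of 60 are 1, 2, 3, 4, 5, 6, 10, 12, 15, 20, 30, 60.

Answer: 1, 2, 3, 4, 5, 6, 10, 12, 15, 20, 30, 60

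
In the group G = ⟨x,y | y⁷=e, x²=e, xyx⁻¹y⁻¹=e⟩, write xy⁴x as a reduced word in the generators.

Multiply left to right, reducing at each step:
  x · y⁴ = xy⁴
  (xy⁴) · x = y⁴

Answer: y⁴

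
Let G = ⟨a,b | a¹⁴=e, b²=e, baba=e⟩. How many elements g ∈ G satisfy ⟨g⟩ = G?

⟨g⟩ = G would require ord(g) = |G| = 28, but the maximum element order in G is 14 < 28. So G is not cyclic and no single element generates it: the count is 0.

Answer: 0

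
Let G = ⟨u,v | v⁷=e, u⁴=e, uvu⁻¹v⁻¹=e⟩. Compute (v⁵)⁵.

Compute successive powers of (v⁵), reducing at each step:
  (v⁵)²: (v⁵) · v⁵ = v³
  (v⁵)³: (v³) · v⁵ = v
  (v⁵)⁴: v · v⁵ = v⁶
  (v⁵)⁵: (v⁶) · v⁵ = v⁴

Answer: v⁴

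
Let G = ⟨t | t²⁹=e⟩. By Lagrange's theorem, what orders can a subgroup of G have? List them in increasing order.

|G| = 29 = 29. By Lagrange's theorem the order of any subgroup divides 29; the divisors of 29 are 1, 29.

Answer: 1, 29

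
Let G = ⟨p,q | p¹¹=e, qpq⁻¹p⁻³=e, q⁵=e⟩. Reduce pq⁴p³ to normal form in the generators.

Multiply left to right, reducing at each step:
  p · q⁴ = pq⁴
  (pq⁴) · p³ = p²q⁴

Answer: p²q⁴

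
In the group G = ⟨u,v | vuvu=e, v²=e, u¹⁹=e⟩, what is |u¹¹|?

Compute successive powers until reaching e:
  (u¹¹)¹ = u¹¹, (u¹¹)² = u³, (u¹¹)³ = u¹⁴, (u¹¹)⁴ = u⁶, (u¹¹)⁵ = u¹⁷, (u¹¹)⁶ = u⁹, (u¹¹)⁷ = u, (u¹¹)⁸ = u¹², (u¹¹)⁹ = u⁴, (u¹¹)¹⁰ = u¹⁵, (u¹¹)¹¹ = u⁷, (u¹¹)¹² = u¹⁸, (u¹¹)¹³ = u¹⁰, (u¹¹)¹⁴ = u², (u¹¹)¹⁵ = u¹³, (u¹¹)¹⁶ = u⁵, (u¹¹)¹⁷ = u¹⁶, (u¹¹)¹⁸ = u⁸, (u¹¹)¹⁹ = e.
The smallest positive k with (u¹¹)ᵏ = e is 19.

Answer: 19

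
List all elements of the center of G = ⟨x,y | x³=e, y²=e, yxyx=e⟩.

An element z ∈ Z(G) iff z commutes with every generator.
For example e is central: e·x = x = x·e; e·y = y = y·e.
Whereas x ∉ Z(G) since x·y = xy ≠ x²y = y·x.
Checking each of the 6 elements this way gives Z(G) = {e}, of order 1.

Answer: {e}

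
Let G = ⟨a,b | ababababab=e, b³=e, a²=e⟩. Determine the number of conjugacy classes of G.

The conjugacy classes (representative and size) are:
  [e] (size 1), [abab²abab²a] (size 15), [babab²a] (size 20), [ab²ab²a] (size 12), [b²abab²] (size 12).
Class equation: 1 + 15 + 20 + 12 + 12 = 60 = |G|. So G has 5 conjugacy classes.

Answer: 5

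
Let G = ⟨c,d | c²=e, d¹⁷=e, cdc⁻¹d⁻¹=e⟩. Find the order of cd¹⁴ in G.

Compute successive powers until reaching e:
  (cd¹⁴)¹ = cd¹⁴, (cd¹⁴)² = d¹¹, (cd¹⁴)³ = cd⁸, (cd¹⁴)⁴ = d⁵, (cd¹⁴)⁵ = cd², (cd¹⁴)⁶ = d¹⁶, (cd¹⁴)⁷ = cd¹³, (cd¹⁴)⁸ = d¹⁰, (cd¹⁴)⁹ = cd⁷, (cd¹⁴)¹⁰ = d⁴, (cd¹⁴)¹¹ = cd, (cd¹⁴)¹² = d¹⁵, (cd¹⁴)¹³ = cd¹², (cd¹⁴)¹⁴ = d⁹, (cd¹⁴)¹⁵ = cd⁶, (cd¹⁴)¹⁶ = d³, (cd¹⁴)¹⁷ = c, (cd¹⁴)¹⁸ = d¹⁴, (cd¹⁴)¹⁹ = cd¹¹, (cd¹⁴)²⁰ = d⁸, (cd¹⁴)²¹ = cd⁵, (cd¹⁴)²² = d², (cd¹⁴)²³ = cd¹⁶, (cd¹⁴)²⁴ = d¹³, (cd¹⁴)²⁵ = cd¹⁰, (cd¹⁴)²⁶ = d⁷, (cd¹⁴)²⁷ = cd⁴, (cd¹⁴)²⁸ = d, (cd¹⁴)²⁹ = cd¹⁵, (cd¹⁴)³⁰ = d¹², (cd¹⁴)³¹ = cd⁹, (cd¹⁴)³² = d⁶, (cd¹⁴)³³ = cd³, (cd¹⁴)³⁴ = e.
The smallest positive k with (cd¹⁴)ᵏ = e is 34.

Answer: 34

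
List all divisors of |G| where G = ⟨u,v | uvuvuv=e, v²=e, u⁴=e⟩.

|G| = 24 = 2³ · 3. By Lagrange's theorem the order of any subgroup divides 24; the divisors of 24 are 1, 2, 3, 4, 6, 8, 12, 24.

Answer: 1, 2, 3, 4, 6, 8, 12, 24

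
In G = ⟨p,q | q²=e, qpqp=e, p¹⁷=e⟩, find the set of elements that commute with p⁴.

⟨p⁴⟩ ⊆ C_G(p⁴) since powers of p⁴ commute with p⁴; so |C_G(p⁴)| ≥ |⟨p⁴⟩| = 17.
By orbit–stabilizer, |C_G(p⁴)| = |G| / |conj. class of p⁴| = 34 / 2 = 17.
The 17 elements commuting with p⁴ are {e, p, p², p³, p⁴, p⁵, p⁶, p⁷, p⁸, p⁹, p¹⁰, p¹¹, p¹², p¹³, p¹⁴, p¹⁵, p¹⁶}.

Answer: {e, p, p², p³, p⁴, p⁵, p⁶, p⁷, p⁸, p⁹, p¹⁰, p¹¹, p¹², p¹³, p¹⁴, p¹⁵, p¹⁶}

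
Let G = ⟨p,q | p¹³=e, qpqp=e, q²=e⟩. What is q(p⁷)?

Compute q · (p⁷) by multiplying left to right and reducing via the relations at each step:
  q · p⁷ = p⁶q

Answer: p⁶q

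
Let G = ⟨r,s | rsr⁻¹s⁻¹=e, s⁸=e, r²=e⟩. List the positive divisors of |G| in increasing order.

|G| = 16 = 2⁴. By Lagrange's theorem the order of any subgroup divides 16; the divisors of 16 are 1, 2, 4, 8, 16.

Answer: 1, 2, 4, 8, 16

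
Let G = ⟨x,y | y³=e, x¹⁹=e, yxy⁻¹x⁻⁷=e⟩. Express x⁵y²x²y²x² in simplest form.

Multiply left to right, reducing at each step:
  (x⁵) · y² = x⁵y²
  (x⁵y²) · x² = x⁸y²
  (x⁸y²) · y² = x⁸y
  (x⁸y) · x² = x³y

Answer: x³y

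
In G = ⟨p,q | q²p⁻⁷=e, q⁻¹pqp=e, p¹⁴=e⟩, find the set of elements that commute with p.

⟨p⟩ ⊆ C_G(p) since powers of p commute with p; so |C_G(p)| ≥ |⟨p⟩| = 14.
By orbit–stabilizer, |C_G(p)| = |G| / |conj. class of p| = 28 / 2 = 14.
The 14 elements commuting with p are {e, p, p², p³, p⁴, p⁵, p⁶, p⁷, p⁸, p⁹, p¹⁰, p¹¹, p¹², p¹³}.

Answer: {e, p, p², p³, p⁴, p⁵, p⁶, p⁷, p⁸, p⁹, p¹⁰, p¹¹, p¹², p¹³}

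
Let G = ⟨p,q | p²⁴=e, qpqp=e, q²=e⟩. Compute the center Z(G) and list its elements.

An element z ∈ Z(G) iff z commutes with every generator.
For example p¹² is central: (p¹²)·p = p¹³ = p·(p¹²); (p¹²)·q = p¹²q = q·(p¹²).
Whereas p ∉ Z(G) since p·q = pq ≠ p²³q = q·p.
Checking each of the 48 elements this way gives Z(G) = {e, p¹²}, of order 2.

Answer: {e, p¹²}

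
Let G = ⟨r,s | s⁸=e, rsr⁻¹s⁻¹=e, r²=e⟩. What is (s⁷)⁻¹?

The order of (s⁷) is 8 (smallest k with (s⁷)ᵏ = e), so (s⁷)⁻¹ = (s⁷)⁷ = s.
Check: (s⁷) · s → (s⁷) · s = e, giving e as required.

Answer: s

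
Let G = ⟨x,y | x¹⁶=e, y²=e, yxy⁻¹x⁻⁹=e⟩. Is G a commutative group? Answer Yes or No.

x·y = xy but y·x = x⁹y, so x·y ≠ y·x and G is not abelian.

Answer: No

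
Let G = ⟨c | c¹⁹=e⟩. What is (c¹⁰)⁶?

Compute successive powers of (c¹⁰), reducing at each step:
  (c¹⁰)²: (c¹⁰) · c¹⁰ = c
  (c¹⁰)³: c · c¹⁰ = c¹¹
  (c¹⁰)⁴: (c¹¹) · c¹⁰ = c²
  (c¹⁰)⁵: (c²) · c¹⁰ = c¹²
  (c¹⁰)⁶: (c¹²) · c¹⁰ = c³

Answer: c³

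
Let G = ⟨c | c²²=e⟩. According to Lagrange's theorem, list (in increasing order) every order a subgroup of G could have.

|G| = 22 = 2 · 11. By Lagrange's theorem the order of any subgroup divides 22; the divisors of 22 are 1, 2, 11, 22.

Answer: 1, 2, 11, 22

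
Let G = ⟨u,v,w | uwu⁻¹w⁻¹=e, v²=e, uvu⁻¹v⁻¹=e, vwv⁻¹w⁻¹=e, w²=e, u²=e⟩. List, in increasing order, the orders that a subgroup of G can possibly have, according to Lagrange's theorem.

|G| = 8 = 2³. By Lagrange's theorem the order of any subgroup divides 8; the divisors of 8 are 1, 2, 4, 8.

Answer: 1, 2, 4, 8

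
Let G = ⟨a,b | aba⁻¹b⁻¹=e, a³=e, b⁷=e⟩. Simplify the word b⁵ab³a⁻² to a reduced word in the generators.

Multiply left to right, reducing at each step:
  (b⁵) · a = ab⁵
  (ab⁵) · b³ = ab
  (ab) · a⁻² = a²b

Answer: a²b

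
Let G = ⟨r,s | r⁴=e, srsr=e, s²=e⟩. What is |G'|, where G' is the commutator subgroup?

G' = [G, G] is generated by all commutators. The generator-pair commutators are: [r, s] = r².
The subgroup they normally generate is {e, r²}, of order 2.
Check: |G/G'| = 8/2 = 4 is the order of the abelianisation.

Answer: 2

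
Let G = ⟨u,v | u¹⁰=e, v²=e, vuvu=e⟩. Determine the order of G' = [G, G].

G' = [G, G] is generated by all commutators. The generator-pair commutators are: [u, v] = u².
The subgroup they normally generate is {e, u², u⁴, u⁶, u⁸}, of order 5.
Check: |G/G'| = 20/5 = 4 is the order of the abelianisation.

Answer: 5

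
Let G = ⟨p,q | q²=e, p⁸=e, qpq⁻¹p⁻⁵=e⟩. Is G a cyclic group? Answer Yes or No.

Every cyclic group is abelian. But p·q = pq while q·p = p⁵q, so p·q ≠ q·p and G is not abelian. Hence G is not cyclic.

Answer: No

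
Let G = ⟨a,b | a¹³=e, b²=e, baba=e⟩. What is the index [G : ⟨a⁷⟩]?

First find ord(a⁷) by computing successive powers:
  (a⁷)¹ = a⁷, (a⁷)² = a, (a⁷)³ = a⁸, (a⁷)⁴ = a², (a⁷)⁵ = a⁹, (a⁷)⁶ = a³, (a⁷)⁷ = a¹⁰, (a⁷)⁸ = a⁴, (a⁷)⁹ = a¹¹, (a⁷)¹⁰ = a⁵, (a⁷)¹¹ = a¹², (a⁷)¹² = a⁶, (a⁷)¹³ = e.
So |⟨a⁷⟩| = ord(a⁷) = 13. With |G| = 26, by Lagrange [G : ⟨a⁷⟩] = 26/13 = 2.

Answer: 2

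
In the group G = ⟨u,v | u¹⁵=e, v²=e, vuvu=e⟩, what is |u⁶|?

Compute successive powers until reaching e:
  (u⁶)¹ = u⁶, (u⁶)² = u¹², (u⁶)³ = u³, (u⁶)⁴ = u⁹, (u⁶)⁵ = e.
The smallest positive k with (u⁶)ᵏ = e is 5.

Answer: 5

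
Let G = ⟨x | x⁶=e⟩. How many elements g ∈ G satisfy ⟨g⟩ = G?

G is cyclic of order 6. An element generates G iff its order is 6, and a cyclic group of order 6 has exactly φ(6) = 2 such elements.

Answer: 2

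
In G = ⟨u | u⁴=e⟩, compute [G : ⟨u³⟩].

First find ord(u³) by computing successive powers:
  (u³)¹ = u³, (u³)² = u², (u³)³ = u, (u³)⁴ = e.
So |⟨u³⟩| = ord(u³) = 4. With |G| = 4, by Lagrange [G : ⟨u³⟩] = 4/4 = 1.

Answer: 1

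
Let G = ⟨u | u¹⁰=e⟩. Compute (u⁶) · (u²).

Compute (u⁶) · (u²) by multiplying left to right and reducing via the relations at each step:
  (u⁶) · u² = u⁸

Answer: u⁸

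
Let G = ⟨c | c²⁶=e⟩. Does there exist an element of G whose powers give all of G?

|G| = 26. The element c has order 26 (its powers give 26 distinct elements), so ⟨c⟩ = G and G is cyclic.

Answer: Yes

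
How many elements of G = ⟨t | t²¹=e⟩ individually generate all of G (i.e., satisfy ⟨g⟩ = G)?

G is cyclic of order 21. An element generates G iff its order is 21, and a cyclic group of order 21 has exactly φ(21) = 12 such elements.

Answer: 12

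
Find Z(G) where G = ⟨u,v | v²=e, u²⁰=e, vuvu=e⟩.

An element z ∈ Z(G) iff z commutes with every generator.
For example u¹⁰ is central: (u¹⁰)·u = u¹¹ = u·(u¹⁰); (u¹⁰)·v = u¹⁰v = v·(u¹⁰).
Whereas u ∉ Z(G) since u·v = uv ≠ u¹⁹v = v·u.
Checking each of the 40 elements this way gives Z(G) = {e, u¹⁰}, of order 2.

Answer: {e, u¹⁰}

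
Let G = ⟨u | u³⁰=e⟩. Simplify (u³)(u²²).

Compute (u³) · (u²²) by multiplying left to right and reducing via the relations at each step:
  (u³) · u²² = u²⁵

Answer: u²⁵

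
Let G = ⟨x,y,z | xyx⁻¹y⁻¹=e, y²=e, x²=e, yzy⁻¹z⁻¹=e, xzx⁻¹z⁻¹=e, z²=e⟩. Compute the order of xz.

Compute successive powers until reaching e:
  (xz)¹ = xz, (xz)² = e.
The smallest positive k with (xz)ᵏ = e is 2.

Answer: 2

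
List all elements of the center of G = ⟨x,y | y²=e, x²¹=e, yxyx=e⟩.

An element z ∈ Z(G) iff z commutes with every generator.
For example e is central: e·x = x = x·e; e·y = y = y·e.
Whereas x ∉ Z(G) since x·y = xy ≠ x²⁰y = y·x.
Checking each of the 42 elements this way gives Z(G) = {e}, of order 1.

Answer: {e}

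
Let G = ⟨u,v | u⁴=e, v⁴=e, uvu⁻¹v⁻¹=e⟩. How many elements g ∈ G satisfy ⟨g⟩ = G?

⟨g⟩ = G would require ord(g) = |G| = 16, but the maximum element order in G is 4 < 16. So G is not cyclic and no single element generates it: the count is 0.

Answer: 0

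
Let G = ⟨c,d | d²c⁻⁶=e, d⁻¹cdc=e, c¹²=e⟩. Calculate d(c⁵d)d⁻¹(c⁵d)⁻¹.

[d, (c⁵d)] = d·(c⁵d)·d⁻¹·(c⁵d)⁻¹.
  d · (c⁵d) = c
  c · (d⁻¹) = cd⁻¹
  (cd⁻¹) · (c⁵d⁻¹) = c²

Answer: c²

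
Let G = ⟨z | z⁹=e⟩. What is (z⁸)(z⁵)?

Compute (z⁸) · (z⁵) by multiplying left to right and reducing via the relations at each step:
  (z⁸) · z⁵ = z⁴

Answer: z⁴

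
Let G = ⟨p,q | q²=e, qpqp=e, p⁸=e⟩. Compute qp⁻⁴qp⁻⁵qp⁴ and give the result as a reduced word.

Multiply left to right, reducing at each step:
  q · p⁻⁴ = p⁴q
  (p⁴q) · q = p⁴
  (p⁴) · p⁻⁵ = p⁷
  (p⁷) · q = p⁷q
  (p⁷q) · p⁴ = p³q

Answer: p³q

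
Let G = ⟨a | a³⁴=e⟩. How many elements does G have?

G is generated by a single element, so G is cyclic. The relator gives a³⁴ = e and no smaller power is forced to be e, so the 34 powers {a, e, a², a³, a⁴, a⁵, a⁶, a⁷, a⁸, a⁹, a²², a²³, a²¹, a²⁰, a²⁴, a²⁵, a²⁶, a²⁷, a²⁸, a²⁹, a³², a³³, a³¹, a³⁰, a¹², a¹³, a¹¹, a¹⁰, a¹⁴, a¹⁵, a¹⁶, a¹⁷, a¹⁸, a¹⁹} are distinct. Hence |G| = 34.

Answer: 34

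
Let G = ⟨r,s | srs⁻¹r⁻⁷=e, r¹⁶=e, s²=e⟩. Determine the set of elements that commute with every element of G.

An element z ∈ Z(G) iff z commutes with every generator.
For example r⁸ is central: (r⁸)·r = r⁹ = r·(r⁸); (r⁸)·s = r⁸s = s·(r⁸).
Whereas r ∉ Z(G) since r·s = rs ≠ r⁷s = s·r.
Checking each of the 32 elements this way gives Z(G) = {e, r⁸}, of order 2.

Answer: {e, r⁸}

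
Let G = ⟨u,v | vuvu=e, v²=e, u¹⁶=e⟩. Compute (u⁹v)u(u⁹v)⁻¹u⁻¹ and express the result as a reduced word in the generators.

[(u⁹v), u] = (u⁹v)·u·(u⁹v)⁻¹·u⁻¹.
  (u⁹v) · u = u⁸v
  (u⁸v) · (u⁹v) = u¹⁵
  (u¹⁵) · (u¹⁵) = u¹⁴

Answer: u¹⁴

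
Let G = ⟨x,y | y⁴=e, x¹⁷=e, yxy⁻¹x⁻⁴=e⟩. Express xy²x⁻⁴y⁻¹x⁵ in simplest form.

Multiply left to right, reducing at each step:
  x · y² = xy²
  (xy²) · x⁻⁴ = x⁵y²
  (x⁵y²) · y⁻¹ = x⁵y
  (x⁵y) · x⁵ = x⁸y

Answer: x⁸y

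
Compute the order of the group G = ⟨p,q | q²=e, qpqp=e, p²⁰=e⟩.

Enumerate words in the generators, reducing via the relations: the distinct elements are
  {e, p, q, pq, p², p³, p⁴, p⁵, p⁶, p⁷, p⁸, p⁹, p²q, p³q, p¹², p¹³, p¹¹, p¹⁰, p¹⁴, p¹⁵, p¹⁶, p¹⁷, p¹⁸, p¹⁹, p⁴q, p⁵q, p⁶q, p⁷q, p⁸q, p⁹q, p¹²q, p¹³q, p¹¹q, p¹⁰q, p¹⁴q, p¹⁵q, p¹⁶q, p¹⁷q, p¹⁸q, p¹⁹q}.
No further products give new elements, so |G| = 40.

Answer: 40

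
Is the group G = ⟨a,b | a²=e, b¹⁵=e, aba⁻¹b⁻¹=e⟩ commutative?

Each pair of generators commutes: a·b = ab = b·a. Since the generators pairwise commute, every element of G commutes with every other, so G is abelian.

Answer: Yes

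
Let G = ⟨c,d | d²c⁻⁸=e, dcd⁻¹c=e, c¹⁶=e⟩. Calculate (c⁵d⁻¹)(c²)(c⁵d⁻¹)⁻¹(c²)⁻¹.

[(c⁵d⁻¹), (c²)] = (c⁵d⁻¹)·(c²)·(c⁵d⁻¹)⁻¹·(c²)⁻¹.
  (c⁵d⁻¹) · (c²) = c³d⁻¹
  (c³d⁻¹) · (c⁵d) = c¹⁴
  (c¹⁴) · (c¹⁴) = c¹²

Answer: c¹²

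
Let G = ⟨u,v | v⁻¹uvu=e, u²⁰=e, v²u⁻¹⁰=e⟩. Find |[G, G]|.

G' = [G, G] is generated by all commutators. The generator-pair commutators are: [u, v] = u².
The subgroup they normally generate is {e, u², u⁴, u⁶, u⁸, u¹⁰, u¹², u¹⁴, u¹⁶, u¹⁸}, of order 10.
Check: |G/G'| = 40/10 = 4 is the order of the abelianisation.

Answer: 10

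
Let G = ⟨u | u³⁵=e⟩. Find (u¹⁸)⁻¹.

The order of (u¹⁸) is 35 (smallest k with (u¹⁸)ᵏ = e), so (u¹⁸)⁻¹ = (u¹⁸)³⁴ = u¹⁷.
Check: (u¹⁸) · (u¹⁷) → (u¹⁸) · u¹⁷ = e, giving e as required.

Answer: u¹⁷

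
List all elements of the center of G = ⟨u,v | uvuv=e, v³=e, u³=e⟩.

An element z ∈ Z(G) iff z commutes with every generator.
For example e is central: e·u = u = u·e; e·v = v = v·e.
Whereas u ∉ Z(G) since u·v = uv ≠ u²v² = v·u.
Checking each of the 12 elements this way gives Z(G) = {e}, of order 1.

Answer: {e}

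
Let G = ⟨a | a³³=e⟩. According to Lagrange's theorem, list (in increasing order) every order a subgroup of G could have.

|G| = 33 = 3 · 11. By Lagrange's theorem the order of any subgroup divides 33; the divisors of 33 are 1, 3, 11, 33.

Answer: 1, 3, 11, 33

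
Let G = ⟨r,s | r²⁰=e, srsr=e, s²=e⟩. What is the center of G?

An element z ∈ Z(G) iff z commutes with every generator.
For example r¹⁰ is central: (r¹⁰)·r = r¹¹ = r·(r¹⁰); (r¹⁰)·s = r¹⁰s = s·(r¹⁰).
Whereas r ∉ Z(G) since r·s = rs ≠ r¹⁹s = s·r.
Checking each of the 40 elements this way gives Z(G) = {e, r¹⁰}, of order 2.

Answer: {e, r¹⁰}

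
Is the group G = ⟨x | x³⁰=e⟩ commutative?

G has a single generator, so G is cyclic and hence abelian.

Answer: Yes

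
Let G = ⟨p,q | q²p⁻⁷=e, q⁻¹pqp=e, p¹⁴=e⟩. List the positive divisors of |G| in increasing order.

|G| = 28 = 2² · 7. By Lagrange's theorem the order of any subgroup divides 28; the divisors of 28 are 1, 2, 4, 7, 14, 28.

Answer: 1, 2, 4, 7, 14, 28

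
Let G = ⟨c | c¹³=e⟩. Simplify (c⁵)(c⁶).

Compute (c⁵) · (c⁶) by multiplying left to right and reducing via the relations at each step:
  (c⁵) · c⁶ = c¹¹

Answer: c¹¹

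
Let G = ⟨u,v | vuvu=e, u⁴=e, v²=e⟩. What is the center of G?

An element z ∈ Z(G) iff z commutes with every generator.
For example u² is central: (u²)·u = u³ = u·(u²); (u²)·v = u²v = v·(u²).
Whereas u ∉ Z(G) since u·v = uv ≠ u³v = v·u.
Checking each of the 8 elements this way gives Z(G) = {e, u²}, of order 2.

Answer: {e, u²}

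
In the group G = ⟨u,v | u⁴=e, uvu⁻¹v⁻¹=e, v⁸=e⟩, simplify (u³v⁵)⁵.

Compute successive powers of (u³v⁵), reducing at each step:
  (u³v⁵)²: (u³v⁵) · u³ = u²v⁵;   (u²v⁵) · v⁵ = u²v²
  (u³v⁵)³: (u²v²) · u³ = uv²;   (uv²) · v⁵ = uv⁷
  (u³v⁵)⁴: (uv⁷) · u³ = v⁷;   (v⁷) · v⁵ = v⁴
  (u³v⁵)⁵: (v⁴) · u³ = u³v⁴;   (u³v⁴) · v⁵ = u³v

Answer: u³v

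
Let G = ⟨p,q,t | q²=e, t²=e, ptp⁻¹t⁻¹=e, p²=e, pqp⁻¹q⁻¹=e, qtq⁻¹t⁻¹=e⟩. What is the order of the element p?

Compute successive powers until reaching e:
  p¹ = p, p² = e.
The smallest positive k with pᵏ = e is 2.

Answer: 2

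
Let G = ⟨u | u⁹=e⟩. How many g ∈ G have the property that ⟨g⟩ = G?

G is cyclic of order 9. An element generates G iff its order is 9, and a cyclic group of order 9 has exactly φ(9) = 6 such elements.

Answer: 6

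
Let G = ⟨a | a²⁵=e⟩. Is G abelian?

G has a single generator, so G is cyclic and hence abelian.

Answer: Yes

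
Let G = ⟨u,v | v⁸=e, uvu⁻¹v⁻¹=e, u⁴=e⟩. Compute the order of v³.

Compute successive powers until reaching e:
  (v³)¹ = v³, (v³)² = v⁶, (v³)³ = v, (v³)⁴ = v⁴, (v³)⁵ = v⁷, (v³)⁶ = v², (v³)⁷ = v⁵, (v³)⁸ = e.
The smallest positive k with (v³)ᵏ = e is 8.

Answer: 8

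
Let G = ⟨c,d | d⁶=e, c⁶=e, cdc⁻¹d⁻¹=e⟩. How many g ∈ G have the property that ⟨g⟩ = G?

⟨g⟩ = G would require ord(g) = |G| = 36, but the maximum element order in G is 6 < 36. So G is not cyclic and no single element generates it: the count is 0.

Answer: 0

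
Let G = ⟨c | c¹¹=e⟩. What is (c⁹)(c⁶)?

Compute (c⁹) · (c⁶) by multiplying left to right and reducing via the relations at each step:
  (c⁹) · c⁶ = c⁴

Answer: c⁴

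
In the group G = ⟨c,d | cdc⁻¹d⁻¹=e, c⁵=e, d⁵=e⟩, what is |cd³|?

Compute successive powers until reaching e:
  (cd³)¹ = cd³, (cd³)² = c²d, (cd³)³ = c³d⁴, (cd³)⁴ = c⁴d², (cd³)⁵ = e.
The smallest positive k with (cd³)ᵏ = e is 5.

Answer: 5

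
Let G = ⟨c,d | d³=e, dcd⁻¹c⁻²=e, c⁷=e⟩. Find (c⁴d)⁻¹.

The order of (c⁴d) is 3 (smallest k with (c⁴d)ᵏ = e), so (c⁴d)⁻¹ = (c⁴d)² = c⁵d².
Check: (c⁴d) · (c⁵d²) → (c⁴d) · c⁵ = d;   d · d² = e, giving e as required.

Answer: c⁵d²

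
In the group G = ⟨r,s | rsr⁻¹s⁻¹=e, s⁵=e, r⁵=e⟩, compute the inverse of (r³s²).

The order of (r³s²) is 5 (smallest k with (r³s²)ᵏ = e), so (r³s²)⁻¹ = (r³s²)⁴ = r²s³.
Check: (r³s²) · (r²s³) → (r³s²) · r² = s²;   (s²) · s³ = e, giving e as required.

Answer: r²s³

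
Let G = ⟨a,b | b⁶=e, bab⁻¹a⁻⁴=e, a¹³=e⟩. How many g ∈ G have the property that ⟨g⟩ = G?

⟨g⟩ = G would require ord(g) = |G| = 78, but the maximum element order in G is 13 < 78. So G is not cyclic and no single element generates it: the count is 0.

Answer: 0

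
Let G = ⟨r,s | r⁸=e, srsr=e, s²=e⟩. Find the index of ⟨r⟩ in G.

First find ord(r) by computing successive powers:
  r¹ = r, r² = r², r³ = r³, r⁴ = r⁴, r⁵ = r⁵, r⁶ = r⁶, r⁷ = r⁷, r⁸ = e.
So |⟨r⟩| = ord(r) = 8. With |G| = 16, by Lagrange [G : ⟨r⟩] = 16/8 = 2.

Answer: 2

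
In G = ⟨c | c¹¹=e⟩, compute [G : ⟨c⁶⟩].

First find ord(c⁶) by computing successive powers:
  (c⁶)¹ = c⁶, (c⁶)² = c, (c⁶)³ = c⁷, (c⁶)⁴ = c², (c⁶)⁵ = c⁸, (c⁶)⁶ = c³, (c⁶)⁷ = c⁹, (c⁶)⁸ = c⁴, (c⁶)⁹ = c¹⁰, (c⁶)¹⁰ = c⁵, (c⁶)¹¹ = e.
So |⟨c⁶⟩| = ord(c⁶) = 11. With |G| = 11, by Lagrange [G : ⟨c⁶⟩] = 11/11 = 1.

Answer: 1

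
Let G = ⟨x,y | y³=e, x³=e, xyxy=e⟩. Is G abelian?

x·y = xy but y·x = x²y², so x·y ≠ y·x and G is not abelian.

Answer: No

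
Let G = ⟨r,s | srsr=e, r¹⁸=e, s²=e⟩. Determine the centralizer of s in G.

⟨s⟩ ⊆ C_G(s) since powers of s commute with s; so |C_G(s)| ≥ |⟨s⟩| = 2.
By orbit–stabilizer, |C_G(s)| = |G| / |conj. class of s| = 36 / 9 = 4.
The 4 elements commuting with s are {e, r⁹, s, r⁹s}.

Answer: {e, r⁹, s, r⁹s}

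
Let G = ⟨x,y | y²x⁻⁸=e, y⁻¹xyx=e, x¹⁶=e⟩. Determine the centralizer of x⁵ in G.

⟨x⁵⟩ ⊆ C_G(x⁵) since powers of x⁵ commute with x⁵; so |C_G(x⁵)| ≥ |⟨x⁵⟩| = 16.
By orbit–stabilizer, |C_G(x⁵)| = |G| / |conj. class of x⁵| = 32 / 2 = 16.
The 16 elements commuting with x⁵ are {e, x, x², x³, x⁴, x⁵, x⁶, x⁷, x⁸, x⁹, x¹⁰, x¹¹, x¹², x¹³, x¹⁴, x¹⁵}.

Answer: {e, x, x², x³, x⁴, x⁵, x⁶, x⁷, x⁸, x⁹, x¹⁰, x¹¹, x¹², x¹³, x¹⁴, x¹⁵}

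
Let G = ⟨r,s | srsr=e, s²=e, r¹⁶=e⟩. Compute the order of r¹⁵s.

Compute successive powers until reaching e:
  (r¹⁵s)¹ = r¹⁵s, (r¹⁵s)² = e.
The smallest positive k with (r¹⁵s)ᵏ = e is 2.

Answer: 2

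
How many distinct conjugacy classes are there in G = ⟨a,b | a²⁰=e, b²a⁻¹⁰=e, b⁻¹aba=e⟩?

The conjugacy classes (representative and size) are:
  [e] (size 1), [a] (size 2), [a²] (size 2), [a³] (size 2), [a⁴] (size 2), [a⁵] (size 2), [a¹⁴] (size 2), [a⁷] (size 2), [a⁸] (size 2), [a¹¹] (size 2), [a¹⁰] (size 1), [a²b⁻¹] (size 10), [a⁹b] (size 10).
Class equation: 1 + 2 + 2 + 2 + 2 + 2 + 2 + 2 + 2 + 2 + 1 + 10 + 10 = 40 = |G|. So G has 13 conjugacy classes.

Answer: 13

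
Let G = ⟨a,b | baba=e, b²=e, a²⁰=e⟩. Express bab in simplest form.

Multiply left to right, reducing at each step:
  b · a = a¹⁹b
  (a¹⁹b) · b = a¹⁹

Answer: a¹⁹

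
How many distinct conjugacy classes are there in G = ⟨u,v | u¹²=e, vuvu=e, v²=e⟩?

The conjugacy classes (representative and size) are:
  [e] (size 1), [u¹¹] (size 2), [u²] (size 2), [u⁹] (size 2), [u⁴] (size 2), [u⁵] (size 2), [u⁶] (size 1), [v] (size 6), [uv] (size 6).
Class equation: 1 + 2 + 2 + 2 + 2 + 2 + 1 + 6 + 6 = 24 = |G|. So G has 9 conjugacy classes.

Answer: 9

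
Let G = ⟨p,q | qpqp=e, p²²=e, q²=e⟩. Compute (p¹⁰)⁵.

Compute successive powers of (p¹⁰), reducing at each step:
  (p¹⁰)²: (p¹⁰) · p¹⁰ = p²⁰
  (p¹⁰)³: (p²⁰) · p¹⁰ = p⁸
  (p¹⁰)⁴: (p⁸) · p¹⁰ = p¹⁸
  (p¹⁰)⁵: (p¹⁸) · p¹⁰ = p⁶

Answer: p⁶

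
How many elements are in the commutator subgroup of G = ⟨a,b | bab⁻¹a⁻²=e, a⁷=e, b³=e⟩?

G' = [G, G] is generated by all commutators. The generator-pair commutators are: [a, b] = a⁶.
The subgroup they normally generate is {e, a, a², a³, a⁴, a⁵, a⁶}, of order 7.
Check: |G/G'| = 21/7 = 3 is the order of the abelianisation.

Answer: 7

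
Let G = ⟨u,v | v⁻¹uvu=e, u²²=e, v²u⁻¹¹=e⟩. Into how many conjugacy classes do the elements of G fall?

The conjugacy classes (representative and size) are:
  [e] (size 1), [u²¹] (size 2), [u²] (size 2), [u³] (size 2), [u¹⁸] (size 2), [u¹⁷] (size 2), [u⁶] (size 2), [u⁷] (size 2), [u⁸] (size 2), [u¹³] (size 2), [u¹²] (size 2), [u¹¹] (size 1), [u¹⁰v] (size 11), [u⁷v] (size 11).
Class equation: 1 + 2 + 2 + 2 + 2 + 2 + 2 + 2 + 2 + 2 + 2 + 1 + 11 + 11 = 44 = |G|. So G has 14 conjugacy classes.

Answer: 14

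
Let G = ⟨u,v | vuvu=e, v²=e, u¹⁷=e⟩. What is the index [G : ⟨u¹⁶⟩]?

First find ord(u¹⁶) by computing successive powers:
  (u¹⁶)¹ = u¹⁶, (u¹⁶)² = u¹⁵, (u¹⁶)³ = u¹⁴, (u¹⁶)⁴ = u¹³, (u¹⁶)⁵ = u¹², (u¹⁶)⁶ = u¹¹, (u¹⁶)⁷ = u¹⁰, (u¹⁶)⁸ = u⁹, (u¹⁶)⁹ = u⁸, (u¹⁶)¹⁰ = u⁷, (u¹⁶)¹¹ = u⁶, (u¹⁶)¹² = u⁵, (u¹⁶)¹³ = u⁴, (u¹⁶)¹⁴ = u³, (u¹⁶)¹⁵ = u², (u¹⁶)¹⁶ = u, (u¹⁶)¹⁷ = e.
So |⟨u¹⁶⟩| = ord(u¹⁶) = 17. With |G| = 34, by Lagrange [G : ⟨u¹⁶⟩] = 34/17 = 2.

Answer: 2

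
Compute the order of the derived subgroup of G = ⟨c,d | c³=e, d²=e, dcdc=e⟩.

G' = [G, G] is generated by all commutators. The generator-pair commutators are: [c, d] = c².
The subgroup they normally generate is {e, c, c²}, of order 3.
Check: |G/G'| = 6/3 = 2 is the order of the abelianisation.

Answer: 3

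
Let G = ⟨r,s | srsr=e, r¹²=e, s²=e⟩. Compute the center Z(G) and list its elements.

An element z ∈ Z(G) iff z commutes with every generator.
For example r⁶ is central: (r⁶)·r = r⁷ = r·(r⁶); (r⁶)·s = r⁶s = s·(r⁶).
Whereas r ∉ Z(G) since r·s = rs ≠ r¹¹s = s·r.
Checking each of the 24 elements this way gives Z(G) = {e, r⁶}, of order 2.

Answer: {e, r⁶}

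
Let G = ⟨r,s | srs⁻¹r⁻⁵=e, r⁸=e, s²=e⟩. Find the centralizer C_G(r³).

⟨r³⟩ ⊆ C_G(r³) since powers of r³ commute with r³; so |C_G(r³)| ≥ |⟨r³⟩| = 8.
By orbit–stabilizer, |C_G(r³)| = |G| / |conj. class of r³| = 16 / 2 = 8.
The 8 elements commuting with r³ are {e, r, r², r³, r⁴, r⁵, r⁶, r⁷}.

Answer: {e, r, r², r³, r⁴, r⁵, r⁶, r⁷}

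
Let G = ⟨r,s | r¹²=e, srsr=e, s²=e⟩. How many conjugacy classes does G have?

The conjugacy classes (representative and size) are:
  [e] (size 1), [r¹¹] (size 2), [r²] (size 2), [r⁹] (size 2), [r⁴] (size 2), [r⁵] (size 2), [r⁶] (size 1), [s] (size 6), [rs] (size 6).
Class equation: 1 + 2 + 2 + 2 + 2 + 2 + 1 + 6 + 6 = 24 = |G|. So G has 9 conjugacy classes.

Answer: 9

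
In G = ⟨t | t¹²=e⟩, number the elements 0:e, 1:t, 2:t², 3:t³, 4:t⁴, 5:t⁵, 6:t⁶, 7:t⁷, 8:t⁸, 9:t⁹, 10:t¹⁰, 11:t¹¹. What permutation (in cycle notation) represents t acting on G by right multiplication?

(0 1 2 3 4 5 6 7 8 9 10 11)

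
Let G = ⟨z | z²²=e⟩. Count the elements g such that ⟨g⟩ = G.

G is cyclic of order 22. An element generates G iff its order is 22, and a cyclic group of order 22 has exactly φ(22) = 10 such elements.

Answer: 10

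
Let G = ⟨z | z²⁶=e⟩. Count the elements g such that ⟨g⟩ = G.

G is cyclic of order 26. An element generates G iff its order is 26, and a cyclic group of order 26 has exactly φ(26) = 12 such elements.

Answer: 12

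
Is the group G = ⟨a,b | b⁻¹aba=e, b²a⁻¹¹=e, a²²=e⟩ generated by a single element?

Every cyclic group is abelian. But a·b = ab while b·a = a¹⁰b⁻¹, so a·b ≠ b·a and G is not abelian. Hence G is not cyclic.

Answer: No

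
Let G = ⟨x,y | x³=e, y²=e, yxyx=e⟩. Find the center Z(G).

An element z ∈ Z(G) iff z commutes with every generator.
For example e is central: e·x = x = x·e; e·y = y = y·e.
Whereas x ∉ Z(G) since x·y = xy ≠ x²y = y·x.
Checking each of the 6 elements this way gives Z(G) = {e}, of order 1.

Answer: {e}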